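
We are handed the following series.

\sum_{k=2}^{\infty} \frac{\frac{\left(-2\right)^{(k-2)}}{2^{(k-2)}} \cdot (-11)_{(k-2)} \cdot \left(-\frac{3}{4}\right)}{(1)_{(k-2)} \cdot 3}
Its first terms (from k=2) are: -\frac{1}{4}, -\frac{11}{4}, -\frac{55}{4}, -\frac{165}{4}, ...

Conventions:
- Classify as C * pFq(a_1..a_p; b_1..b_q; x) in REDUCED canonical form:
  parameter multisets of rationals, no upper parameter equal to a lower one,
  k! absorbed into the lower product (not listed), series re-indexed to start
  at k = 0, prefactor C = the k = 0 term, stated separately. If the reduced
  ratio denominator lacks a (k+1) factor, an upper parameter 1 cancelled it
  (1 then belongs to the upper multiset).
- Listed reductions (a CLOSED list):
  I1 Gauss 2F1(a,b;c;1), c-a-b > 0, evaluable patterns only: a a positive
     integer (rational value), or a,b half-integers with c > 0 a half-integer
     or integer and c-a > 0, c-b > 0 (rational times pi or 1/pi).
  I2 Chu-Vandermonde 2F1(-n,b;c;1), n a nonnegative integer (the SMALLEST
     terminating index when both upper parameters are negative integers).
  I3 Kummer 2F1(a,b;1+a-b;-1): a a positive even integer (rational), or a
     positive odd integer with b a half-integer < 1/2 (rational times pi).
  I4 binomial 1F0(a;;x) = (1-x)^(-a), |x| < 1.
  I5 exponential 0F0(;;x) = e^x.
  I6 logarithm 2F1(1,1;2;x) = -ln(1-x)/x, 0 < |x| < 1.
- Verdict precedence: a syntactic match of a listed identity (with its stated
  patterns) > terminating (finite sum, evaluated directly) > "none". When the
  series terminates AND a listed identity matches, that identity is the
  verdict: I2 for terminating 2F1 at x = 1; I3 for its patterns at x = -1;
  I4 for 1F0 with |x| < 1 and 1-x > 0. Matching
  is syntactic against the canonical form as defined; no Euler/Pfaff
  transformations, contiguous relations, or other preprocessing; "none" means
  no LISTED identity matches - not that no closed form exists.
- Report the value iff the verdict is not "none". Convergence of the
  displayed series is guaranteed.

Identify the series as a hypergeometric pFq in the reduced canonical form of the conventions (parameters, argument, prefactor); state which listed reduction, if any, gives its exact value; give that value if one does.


Reduced: x = -1, 1F0, upper = {-11}, lower = {-}, C = -\frac{1}{4}. Verdict: terminating - no listed pattern fits, but -11 in the upper list cuts the series at k = 11; direct evaluation. Sum: -512.

First insight: t_0 being -\frac{1}{4}, the two k-th powers (C = -1/4, x = -1) combine into one argument.
Consecutive-term ratio: r(k) = -1 * (k-11) / [(k+1)] - rational in k, leading ratio -1; with t_0 = -\frac{1}{4}, classification follows.


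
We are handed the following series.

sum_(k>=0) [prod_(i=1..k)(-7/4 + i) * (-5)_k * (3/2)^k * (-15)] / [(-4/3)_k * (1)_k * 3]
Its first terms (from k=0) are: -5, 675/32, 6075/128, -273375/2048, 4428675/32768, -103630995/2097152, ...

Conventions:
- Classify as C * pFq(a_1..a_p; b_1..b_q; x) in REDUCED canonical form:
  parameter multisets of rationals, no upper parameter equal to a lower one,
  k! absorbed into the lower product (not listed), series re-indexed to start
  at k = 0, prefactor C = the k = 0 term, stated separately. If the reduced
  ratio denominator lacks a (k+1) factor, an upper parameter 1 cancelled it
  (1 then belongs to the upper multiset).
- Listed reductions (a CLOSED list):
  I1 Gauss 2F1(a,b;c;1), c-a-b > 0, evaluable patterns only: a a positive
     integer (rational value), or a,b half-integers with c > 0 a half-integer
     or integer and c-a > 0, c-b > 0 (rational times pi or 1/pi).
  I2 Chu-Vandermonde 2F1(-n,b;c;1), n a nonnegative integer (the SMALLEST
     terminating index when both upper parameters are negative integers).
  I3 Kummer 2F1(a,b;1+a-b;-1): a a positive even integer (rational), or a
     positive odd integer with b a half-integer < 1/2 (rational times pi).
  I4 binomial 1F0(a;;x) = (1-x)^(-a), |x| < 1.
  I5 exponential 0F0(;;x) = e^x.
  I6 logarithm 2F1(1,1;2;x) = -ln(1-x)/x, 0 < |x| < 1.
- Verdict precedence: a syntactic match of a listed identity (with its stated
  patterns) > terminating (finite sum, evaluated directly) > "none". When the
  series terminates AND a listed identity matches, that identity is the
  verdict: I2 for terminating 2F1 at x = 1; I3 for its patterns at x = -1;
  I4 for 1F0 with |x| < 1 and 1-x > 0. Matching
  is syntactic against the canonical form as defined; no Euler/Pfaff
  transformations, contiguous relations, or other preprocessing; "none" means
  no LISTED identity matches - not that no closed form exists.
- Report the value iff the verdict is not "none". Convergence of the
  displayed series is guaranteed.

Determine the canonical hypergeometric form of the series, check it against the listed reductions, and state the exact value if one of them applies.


With C = -5: the canonical form is 2F1(-5, -3/4; -4/3; 3/2). Verdict: terminating - the sum ends at index 5 because -5 is a negative integer; exact evaluation follows. Hence: 33152045/2097152.

Key observation: with t_0 = -5, the constant factors (C = -5) combine into one prefactor.
Step ratio: r(k) = (3/2) * (k-5) (k-3/4) / [(k-4/3) (k+1)] - poly over poly, x = (3/2) from leading terms; C = -5 at k = 0.


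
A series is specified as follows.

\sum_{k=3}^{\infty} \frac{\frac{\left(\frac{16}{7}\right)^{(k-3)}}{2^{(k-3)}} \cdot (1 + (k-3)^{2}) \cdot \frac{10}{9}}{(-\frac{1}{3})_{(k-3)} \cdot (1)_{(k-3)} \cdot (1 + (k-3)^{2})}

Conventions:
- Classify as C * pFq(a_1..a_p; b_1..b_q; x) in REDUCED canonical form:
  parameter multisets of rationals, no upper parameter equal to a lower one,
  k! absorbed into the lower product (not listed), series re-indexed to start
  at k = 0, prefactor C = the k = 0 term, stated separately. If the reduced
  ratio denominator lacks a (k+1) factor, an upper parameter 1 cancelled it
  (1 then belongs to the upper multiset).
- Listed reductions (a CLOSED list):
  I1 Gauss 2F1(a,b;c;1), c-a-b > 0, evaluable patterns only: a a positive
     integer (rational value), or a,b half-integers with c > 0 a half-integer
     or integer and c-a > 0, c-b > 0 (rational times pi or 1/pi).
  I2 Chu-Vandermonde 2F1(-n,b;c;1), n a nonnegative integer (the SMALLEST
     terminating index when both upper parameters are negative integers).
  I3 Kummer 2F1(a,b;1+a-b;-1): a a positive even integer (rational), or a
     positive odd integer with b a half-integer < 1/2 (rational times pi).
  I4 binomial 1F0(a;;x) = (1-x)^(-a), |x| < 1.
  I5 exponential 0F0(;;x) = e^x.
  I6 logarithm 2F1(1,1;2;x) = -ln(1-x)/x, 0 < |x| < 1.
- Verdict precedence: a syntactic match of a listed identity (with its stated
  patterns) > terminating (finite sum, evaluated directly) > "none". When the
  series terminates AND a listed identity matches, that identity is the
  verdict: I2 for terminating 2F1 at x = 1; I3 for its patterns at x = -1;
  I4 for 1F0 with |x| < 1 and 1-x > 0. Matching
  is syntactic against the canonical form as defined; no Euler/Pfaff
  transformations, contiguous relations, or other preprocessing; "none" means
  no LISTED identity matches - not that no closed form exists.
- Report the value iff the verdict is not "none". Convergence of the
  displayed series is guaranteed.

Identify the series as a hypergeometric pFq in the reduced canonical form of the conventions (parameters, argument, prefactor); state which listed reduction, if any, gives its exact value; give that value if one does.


Structural cue: x = \frac{8}{7} and the two k-th powers (C = 10/9) combine into one argument.
Consecutive-term ratio: r(k) = \frac{8}{7} * 1 / [(k-\frac{1}{3}) (k+1)] - rational in k, leading ratio \frac{8}{7}; with t_0 = \frac{10}{9}, classification follows.

With C = \frac{10}{9}: the canonical form is 0F1(-; -\frac{1}{3}; \frac{8}{7}). Verdict: none - at argument \frac{8}{7} the multisets {-} ; {-\frac{1}{3}} match no listed identity.


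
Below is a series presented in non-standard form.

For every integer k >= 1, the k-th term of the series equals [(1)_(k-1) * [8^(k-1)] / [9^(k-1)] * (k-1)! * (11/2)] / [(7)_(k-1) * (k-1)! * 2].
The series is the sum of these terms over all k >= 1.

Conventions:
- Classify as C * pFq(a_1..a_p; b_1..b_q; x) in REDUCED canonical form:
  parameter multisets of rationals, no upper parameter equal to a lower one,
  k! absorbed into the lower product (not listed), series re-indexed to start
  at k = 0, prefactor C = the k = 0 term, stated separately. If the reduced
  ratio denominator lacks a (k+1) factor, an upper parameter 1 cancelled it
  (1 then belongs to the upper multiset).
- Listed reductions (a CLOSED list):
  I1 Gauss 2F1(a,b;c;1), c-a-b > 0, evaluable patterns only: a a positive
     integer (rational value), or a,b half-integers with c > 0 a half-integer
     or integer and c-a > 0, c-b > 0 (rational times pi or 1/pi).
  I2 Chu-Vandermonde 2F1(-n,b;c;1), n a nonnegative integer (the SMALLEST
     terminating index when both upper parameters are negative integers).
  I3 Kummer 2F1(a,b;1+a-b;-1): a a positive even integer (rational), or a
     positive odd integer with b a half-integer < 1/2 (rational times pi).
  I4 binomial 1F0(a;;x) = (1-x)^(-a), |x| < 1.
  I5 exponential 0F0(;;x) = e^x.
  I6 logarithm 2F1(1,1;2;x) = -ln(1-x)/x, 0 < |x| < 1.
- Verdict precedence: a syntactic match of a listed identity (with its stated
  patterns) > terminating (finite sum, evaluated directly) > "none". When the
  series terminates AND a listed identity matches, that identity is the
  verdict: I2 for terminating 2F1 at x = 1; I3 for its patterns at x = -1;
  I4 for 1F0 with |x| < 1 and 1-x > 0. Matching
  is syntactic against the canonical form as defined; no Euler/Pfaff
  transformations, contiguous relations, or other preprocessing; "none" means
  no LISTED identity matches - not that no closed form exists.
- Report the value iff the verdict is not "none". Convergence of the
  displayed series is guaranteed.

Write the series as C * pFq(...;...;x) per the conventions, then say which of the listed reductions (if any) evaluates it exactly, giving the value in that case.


This is 11/4 * 2F1(1, 1; 7; 8/9) in reduced canonical form. Verdict: none here - no I1-I6 shape fits x = 8/9 with lower {7}.

The tell: from the first term 11/4: the factorial ratio (C = 11/4) (k+a-1)!/(a-1)! is a rising factorial (a)_k.
Consecutive-term ratio: r(k) = (8/9) * (k+1) (k+1) / [(k+7) (k+1)] ; factor over Q: parameters, x = (8/9), and C = 11/4.


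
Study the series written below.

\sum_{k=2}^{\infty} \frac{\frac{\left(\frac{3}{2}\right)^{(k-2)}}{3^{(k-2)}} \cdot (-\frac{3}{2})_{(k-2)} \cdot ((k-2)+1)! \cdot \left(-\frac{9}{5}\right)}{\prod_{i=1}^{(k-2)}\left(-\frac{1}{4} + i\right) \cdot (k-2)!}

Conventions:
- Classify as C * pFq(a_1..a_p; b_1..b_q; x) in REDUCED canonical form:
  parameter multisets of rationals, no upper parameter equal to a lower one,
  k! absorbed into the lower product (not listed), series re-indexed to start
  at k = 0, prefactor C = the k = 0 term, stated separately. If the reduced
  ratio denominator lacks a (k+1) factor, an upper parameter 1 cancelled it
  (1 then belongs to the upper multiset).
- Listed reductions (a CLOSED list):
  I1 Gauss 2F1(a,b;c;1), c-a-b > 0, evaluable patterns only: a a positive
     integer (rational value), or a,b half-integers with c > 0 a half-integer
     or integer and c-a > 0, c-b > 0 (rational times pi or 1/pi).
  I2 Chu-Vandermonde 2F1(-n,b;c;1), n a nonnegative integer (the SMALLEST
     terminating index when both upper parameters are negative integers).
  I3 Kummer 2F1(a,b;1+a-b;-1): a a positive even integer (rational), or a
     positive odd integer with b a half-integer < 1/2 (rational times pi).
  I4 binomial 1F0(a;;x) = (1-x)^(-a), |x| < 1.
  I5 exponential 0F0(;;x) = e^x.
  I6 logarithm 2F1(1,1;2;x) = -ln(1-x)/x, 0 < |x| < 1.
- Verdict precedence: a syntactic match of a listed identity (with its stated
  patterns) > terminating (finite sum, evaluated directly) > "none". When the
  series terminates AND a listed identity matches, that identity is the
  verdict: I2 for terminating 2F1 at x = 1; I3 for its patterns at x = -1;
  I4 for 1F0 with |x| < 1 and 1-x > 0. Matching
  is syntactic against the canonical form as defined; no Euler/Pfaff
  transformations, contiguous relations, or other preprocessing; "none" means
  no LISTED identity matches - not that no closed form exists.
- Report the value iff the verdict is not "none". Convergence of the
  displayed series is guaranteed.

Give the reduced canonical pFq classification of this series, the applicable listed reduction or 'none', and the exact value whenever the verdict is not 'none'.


Canonical form: C = -\frac{9}{5} times 2F1 with upper {-\frac{3}{2}, 2}, lower {\frac{3}{4}}, x = \frac{1}{2}. Verdict: none. No listed pattern accepts 2F1(-\frac{3}{2}, 2; \frac{3}{4}; \frac{1}{2}).

First insight: t_0 being -\frac{9}{5}, the factorial ratio (C = -9/5, x = 1/2) (k+a-1)!/(a-1)! is a rising factorial (a)_k.
Ratio: r(k) = \frac{1}{2} * (k-\frac{3}{2}) (k+2) / [(k+\frac{3}{4}) (k+1)] ; factor over Q: parameters, x = \frac{1}{2}, and C = -\frac{9}{5}.


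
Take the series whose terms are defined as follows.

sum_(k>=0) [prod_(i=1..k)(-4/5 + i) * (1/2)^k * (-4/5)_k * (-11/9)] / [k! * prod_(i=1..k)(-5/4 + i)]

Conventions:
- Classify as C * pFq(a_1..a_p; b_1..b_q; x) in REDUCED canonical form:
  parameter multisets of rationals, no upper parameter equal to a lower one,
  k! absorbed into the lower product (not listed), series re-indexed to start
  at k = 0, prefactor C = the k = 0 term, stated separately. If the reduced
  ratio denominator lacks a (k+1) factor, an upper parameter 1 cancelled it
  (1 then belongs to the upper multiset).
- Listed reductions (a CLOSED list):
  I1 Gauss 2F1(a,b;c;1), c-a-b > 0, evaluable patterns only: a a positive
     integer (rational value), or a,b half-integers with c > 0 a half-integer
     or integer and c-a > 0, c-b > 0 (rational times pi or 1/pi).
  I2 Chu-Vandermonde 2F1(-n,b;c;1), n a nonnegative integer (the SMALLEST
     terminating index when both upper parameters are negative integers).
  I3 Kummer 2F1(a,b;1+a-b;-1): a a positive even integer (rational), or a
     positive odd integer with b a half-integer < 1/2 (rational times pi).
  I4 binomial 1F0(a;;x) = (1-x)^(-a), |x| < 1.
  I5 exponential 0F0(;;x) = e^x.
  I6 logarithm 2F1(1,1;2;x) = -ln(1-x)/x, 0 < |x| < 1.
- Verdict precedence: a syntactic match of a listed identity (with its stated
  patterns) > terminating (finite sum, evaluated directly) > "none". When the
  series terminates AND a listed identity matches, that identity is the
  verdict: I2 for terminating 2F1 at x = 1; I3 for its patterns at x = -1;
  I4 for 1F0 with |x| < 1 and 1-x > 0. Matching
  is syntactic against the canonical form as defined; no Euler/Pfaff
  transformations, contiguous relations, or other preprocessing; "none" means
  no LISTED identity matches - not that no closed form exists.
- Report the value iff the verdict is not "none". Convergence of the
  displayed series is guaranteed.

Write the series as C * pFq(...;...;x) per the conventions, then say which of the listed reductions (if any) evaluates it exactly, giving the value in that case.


x = 1/2 here; the reduced form reads 2F1, upper {-4/5, 1/5}, lower {-1/4}, C = -11/9. Verdict: none. No listed pattern accepts 2F1(-4/5, 1/5; -1/4; 1/2).

Key observation: t_0 being -11/9, the lower running product (prefactor -11/9) is a rising factorial.
Step ratio: r(k) = (1/2) * (k-4/5) (k+1/5) / [(k-1/4) (k+1)] - rational; roots negated = parameters, x = (1/2), C = -11/9.


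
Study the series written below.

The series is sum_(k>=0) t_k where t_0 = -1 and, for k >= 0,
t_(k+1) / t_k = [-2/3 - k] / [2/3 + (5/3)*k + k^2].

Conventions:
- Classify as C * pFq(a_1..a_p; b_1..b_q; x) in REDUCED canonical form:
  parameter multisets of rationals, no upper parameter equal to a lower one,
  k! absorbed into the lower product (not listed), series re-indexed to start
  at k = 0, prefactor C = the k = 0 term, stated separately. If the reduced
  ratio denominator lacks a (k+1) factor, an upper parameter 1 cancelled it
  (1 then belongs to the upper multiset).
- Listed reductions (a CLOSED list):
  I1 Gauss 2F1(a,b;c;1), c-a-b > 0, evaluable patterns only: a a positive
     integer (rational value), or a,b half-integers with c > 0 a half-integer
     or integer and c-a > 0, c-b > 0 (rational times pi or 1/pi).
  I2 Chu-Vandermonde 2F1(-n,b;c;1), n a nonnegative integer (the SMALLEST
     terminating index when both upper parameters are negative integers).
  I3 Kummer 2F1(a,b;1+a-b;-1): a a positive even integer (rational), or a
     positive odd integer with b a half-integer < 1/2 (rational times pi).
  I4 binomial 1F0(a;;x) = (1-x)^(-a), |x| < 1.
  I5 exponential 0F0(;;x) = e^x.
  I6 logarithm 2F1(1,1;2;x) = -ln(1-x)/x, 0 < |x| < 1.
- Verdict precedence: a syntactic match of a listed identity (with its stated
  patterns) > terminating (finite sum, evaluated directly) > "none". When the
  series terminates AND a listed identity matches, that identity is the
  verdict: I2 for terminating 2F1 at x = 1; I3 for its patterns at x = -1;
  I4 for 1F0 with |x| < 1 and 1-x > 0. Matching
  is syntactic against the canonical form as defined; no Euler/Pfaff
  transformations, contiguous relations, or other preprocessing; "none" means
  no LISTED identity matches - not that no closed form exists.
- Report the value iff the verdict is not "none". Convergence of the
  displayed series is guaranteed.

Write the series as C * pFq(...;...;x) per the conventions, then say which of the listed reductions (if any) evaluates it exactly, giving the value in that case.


First insight: x = (-1) and roots of the ratio polynomials (C = -1, x = -1) are the negated parameters.
Adjacent-term ratio: r(k) = (-1) * 1 / [(k+1)] - poly over poly, x = (-1) from leading terms; C = -1 at k = 0.

Reduced: x = -1, 0F0, upper = {-}, lower = {-}, C = -1. Verdict: the exponential series (I5) fires (the 0F0 exponential series at x = -1). Value: (-1) * e^(-1).


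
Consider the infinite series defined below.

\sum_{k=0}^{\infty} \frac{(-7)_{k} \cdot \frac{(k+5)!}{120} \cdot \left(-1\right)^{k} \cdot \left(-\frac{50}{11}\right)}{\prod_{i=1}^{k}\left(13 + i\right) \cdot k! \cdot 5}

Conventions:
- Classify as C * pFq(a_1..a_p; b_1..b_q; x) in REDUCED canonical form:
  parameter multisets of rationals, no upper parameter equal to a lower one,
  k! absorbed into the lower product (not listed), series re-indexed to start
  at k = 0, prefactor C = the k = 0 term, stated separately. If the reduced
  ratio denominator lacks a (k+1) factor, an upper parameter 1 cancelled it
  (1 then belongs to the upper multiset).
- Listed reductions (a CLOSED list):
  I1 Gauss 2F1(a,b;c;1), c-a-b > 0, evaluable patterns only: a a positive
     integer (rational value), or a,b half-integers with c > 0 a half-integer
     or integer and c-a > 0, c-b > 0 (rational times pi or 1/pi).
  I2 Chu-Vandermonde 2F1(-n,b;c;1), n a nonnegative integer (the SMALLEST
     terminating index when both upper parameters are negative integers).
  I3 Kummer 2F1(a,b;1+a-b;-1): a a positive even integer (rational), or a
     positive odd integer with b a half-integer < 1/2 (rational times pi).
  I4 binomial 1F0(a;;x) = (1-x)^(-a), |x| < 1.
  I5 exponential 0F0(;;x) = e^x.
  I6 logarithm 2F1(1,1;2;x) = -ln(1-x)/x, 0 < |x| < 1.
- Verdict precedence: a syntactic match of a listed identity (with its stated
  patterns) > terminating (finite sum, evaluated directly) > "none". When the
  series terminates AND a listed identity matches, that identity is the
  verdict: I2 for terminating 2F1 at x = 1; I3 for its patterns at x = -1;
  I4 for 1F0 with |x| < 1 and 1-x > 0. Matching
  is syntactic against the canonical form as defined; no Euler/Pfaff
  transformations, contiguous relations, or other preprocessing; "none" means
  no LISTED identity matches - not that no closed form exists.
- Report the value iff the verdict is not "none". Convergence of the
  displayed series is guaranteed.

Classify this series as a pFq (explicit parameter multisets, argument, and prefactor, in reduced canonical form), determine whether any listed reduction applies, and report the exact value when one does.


This is -\frac{10}{11} * 2F1(-7, 6; 14; -1) in reduced canonical form. Verdict: this is the Kummer evaluation I3 (x = -1; c = 14 equals 1+a-b for upper {-7, 6}: listed pattern). Its exact value is -13.

The tell: t_0 being -\frac{10}{11}, the constant factors (prefactor -10/11) combine into one prefactor.
Term ratio: r(k) = -1 * (k-7) (k+6) / [(k+14) (k+1)] - poly over poly, x = -1 from leading terms; C = -\frac{10}{11} at k = 0.


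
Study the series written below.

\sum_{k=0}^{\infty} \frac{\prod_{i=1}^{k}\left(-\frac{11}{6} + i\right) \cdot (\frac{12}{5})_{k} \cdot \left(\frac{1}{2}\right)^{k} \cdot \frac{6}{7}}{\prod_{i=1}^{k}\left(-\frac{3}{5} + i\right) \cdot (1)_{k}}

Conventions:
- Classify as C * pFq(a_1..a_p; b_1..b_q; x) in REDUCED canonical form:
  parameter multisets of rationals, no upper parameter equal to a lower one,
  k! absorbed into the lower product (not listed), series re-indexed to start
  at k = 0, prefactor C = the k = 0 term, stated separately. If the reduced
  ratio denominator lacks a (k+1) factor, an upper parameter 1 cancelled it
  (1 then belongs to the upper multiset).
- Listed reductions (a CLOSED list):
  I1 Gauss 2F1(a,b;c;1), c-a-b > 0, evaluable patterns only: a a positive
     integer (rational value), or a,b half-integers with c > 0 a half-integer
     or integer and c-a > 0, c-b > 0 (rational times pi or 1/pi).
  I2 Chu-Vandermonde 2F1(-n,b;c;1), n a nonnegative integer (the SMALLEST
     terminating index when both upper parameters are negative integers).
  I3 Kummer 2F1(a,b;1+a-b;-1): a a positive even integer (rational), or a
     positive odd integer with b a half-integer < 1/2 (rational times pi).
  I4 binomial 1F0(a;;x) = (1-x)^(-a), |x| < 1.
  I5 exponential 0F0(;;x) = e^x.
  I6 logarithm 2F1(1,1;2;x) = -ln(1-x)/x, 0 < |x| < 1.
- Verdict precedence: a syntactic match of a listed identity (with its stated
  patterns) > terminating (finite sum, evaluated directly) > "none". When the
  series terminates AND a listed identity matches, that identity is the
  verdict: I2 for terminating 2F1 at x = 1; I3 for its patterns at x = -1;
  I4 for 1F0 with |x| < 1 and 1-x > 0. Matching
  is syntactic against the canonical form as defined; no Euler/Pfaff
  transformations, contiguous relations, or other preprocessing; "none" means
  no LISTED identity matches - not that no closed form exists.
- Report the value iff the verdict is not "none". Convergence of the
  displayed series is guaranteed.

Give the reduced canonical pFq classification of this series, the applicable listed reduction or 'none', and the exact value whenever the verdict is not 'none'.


Key observation: with t_0 = \frac{6}{7}, the lower running product (C = 6/7) is a rising factorial.
Term ratio: r(k) = \frac{1}{2} * (k-\frac{5}{6}) (k+\frac{12}{5}) / [(k+\frac{2}{5}) (k+1)] - rational; roots negated = parameters, x = \frac{1}{2}, C = \frac{6}{7}.

Canonical form: C = \frac{6}{7} times 2F1 with upper {-\frac{5}{6}, \frac{12}{5}}, lower {\frac{2}{5}}, x = \frac{1}{2}. Verdict: no listed reduction: x = \frac{1}{2} and upper {-\frac{5}{6}, \frac{12}{5}} fail every I1-I6 pattern.


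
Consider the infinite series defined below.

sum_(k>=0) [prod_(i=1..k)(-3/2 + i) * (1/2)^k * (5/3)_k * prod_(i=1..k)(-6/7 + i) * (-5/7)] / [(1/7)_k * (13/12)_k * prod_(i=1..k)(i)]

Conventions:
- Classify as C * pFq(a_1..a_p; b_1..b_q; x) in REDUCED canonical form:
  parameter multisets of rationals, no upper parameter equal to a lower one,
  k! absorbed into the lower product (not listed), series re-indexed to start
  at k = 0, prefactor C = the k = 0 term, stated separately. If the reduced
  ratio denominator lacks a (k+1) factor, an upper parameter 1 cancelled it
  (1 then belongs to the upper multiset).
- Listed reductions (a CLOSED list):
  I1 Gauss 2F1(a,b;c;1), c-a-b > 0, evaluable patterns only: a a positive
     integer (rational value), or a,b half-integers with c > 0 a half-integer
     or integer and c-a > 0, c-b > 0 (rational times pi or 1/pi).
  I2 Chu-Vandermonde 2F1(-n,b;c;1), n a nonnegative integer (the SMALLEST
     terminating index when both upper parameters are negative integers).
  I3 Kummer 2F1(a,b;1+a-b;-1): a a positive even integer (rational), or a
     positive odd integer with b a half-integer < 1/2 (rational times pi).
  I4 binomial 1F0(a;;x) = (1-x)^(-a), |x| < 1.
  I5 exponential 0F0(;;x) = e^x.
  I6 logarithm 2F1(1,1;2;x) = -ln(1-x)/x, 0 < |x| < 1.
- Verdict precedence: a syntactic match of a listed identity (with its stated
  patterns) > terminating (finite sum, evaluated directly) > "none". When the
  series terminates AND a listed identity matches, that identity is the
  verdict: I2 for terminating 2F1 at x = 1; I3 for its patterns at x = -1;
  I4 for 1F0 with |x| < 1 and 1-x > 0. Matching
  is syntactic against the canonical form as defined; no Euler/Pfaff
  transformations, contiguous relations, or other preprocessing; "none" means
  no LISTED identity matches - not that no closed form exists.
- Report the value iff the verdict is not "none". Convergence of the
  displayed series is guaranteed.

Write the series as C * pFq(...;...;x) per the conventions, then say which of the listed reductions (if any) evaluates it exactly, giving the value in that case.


x = 1/2 here; the reduced form reads 2F1, upper {-1/2, 5/3}, lower {13/12}, C = -5/7. Verdict: none. No listed pattern accepts 2F1(-1/2, 5/3; 13/12; 1/2).

Key observation: with t_0 = -5/7, the running product (C = -5/7, x = 1/2) telescopes to a rising factorial.
Ratio: r(k) = (1/2) * (k-1/2) (k+5/3) / [(k+13/12) (k+1)] - rational; roots negated = parameters, x = (1/2), C = -5/7.


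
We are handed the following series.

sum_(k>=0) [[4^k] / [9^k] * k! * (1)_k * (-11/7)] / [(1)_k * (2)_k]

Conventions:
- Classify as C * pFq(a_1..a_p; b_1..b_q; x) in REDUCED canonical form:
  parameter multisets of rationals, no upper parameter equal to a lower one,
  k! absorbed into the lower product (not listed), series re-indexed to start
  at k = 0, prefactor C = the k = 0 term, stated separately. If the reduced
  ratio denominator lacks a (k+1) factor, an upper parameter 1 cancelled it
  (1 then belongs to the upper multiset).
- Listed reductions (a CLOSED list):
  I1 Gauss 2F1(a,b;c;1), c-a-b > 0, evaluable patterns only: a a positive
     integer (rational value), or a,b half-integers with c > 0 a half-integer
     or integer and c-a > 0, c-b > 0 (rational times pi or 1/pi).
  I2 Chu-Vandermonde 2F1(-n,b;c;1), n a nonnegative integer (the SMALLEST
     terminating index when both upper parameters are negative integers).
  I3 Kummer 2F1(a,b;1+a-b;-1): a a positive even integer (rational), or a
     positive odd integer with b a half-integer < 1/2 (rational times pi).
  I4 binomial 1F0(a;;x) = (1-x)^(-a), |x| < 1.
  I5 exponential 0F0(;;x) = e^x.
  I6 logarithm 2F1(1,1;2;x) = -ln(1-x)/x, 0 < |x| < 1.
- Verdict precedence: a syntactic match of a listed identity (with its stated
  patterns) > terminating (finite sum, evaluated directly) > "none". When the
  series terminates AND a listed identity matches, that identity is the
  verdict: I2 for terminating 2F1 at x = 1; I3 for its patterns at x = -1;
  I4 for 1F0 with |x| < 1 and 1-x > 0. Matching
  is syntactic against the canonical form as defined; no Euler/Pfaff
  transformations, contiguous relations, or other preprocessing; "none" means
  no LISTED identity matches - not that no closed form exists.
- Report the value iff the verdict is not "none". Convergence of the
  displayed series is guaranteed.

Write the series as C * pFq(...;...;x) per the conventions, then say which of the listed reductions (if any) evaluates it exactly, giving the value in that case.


This is -11/7 * 2F1(1, 1; 2; 4/9) in reduced canonical form. Verdict at x = 4/9: the logarithmic series (I6) matches (the logarithm: parameters (1,1;2), x = 4/9). Value: (99/28) * ln(5/9).

First insight: from the first term -11/7: (1)_k (C = -11/7, x = 4/9) is k! itself.
Step ratio: r(k) = (4/9) * (k+1) (k+1) / [(k+2) (k+1)] - poly over poly, x = (4/9) from leading terms; C = -11/7 at k = 0.


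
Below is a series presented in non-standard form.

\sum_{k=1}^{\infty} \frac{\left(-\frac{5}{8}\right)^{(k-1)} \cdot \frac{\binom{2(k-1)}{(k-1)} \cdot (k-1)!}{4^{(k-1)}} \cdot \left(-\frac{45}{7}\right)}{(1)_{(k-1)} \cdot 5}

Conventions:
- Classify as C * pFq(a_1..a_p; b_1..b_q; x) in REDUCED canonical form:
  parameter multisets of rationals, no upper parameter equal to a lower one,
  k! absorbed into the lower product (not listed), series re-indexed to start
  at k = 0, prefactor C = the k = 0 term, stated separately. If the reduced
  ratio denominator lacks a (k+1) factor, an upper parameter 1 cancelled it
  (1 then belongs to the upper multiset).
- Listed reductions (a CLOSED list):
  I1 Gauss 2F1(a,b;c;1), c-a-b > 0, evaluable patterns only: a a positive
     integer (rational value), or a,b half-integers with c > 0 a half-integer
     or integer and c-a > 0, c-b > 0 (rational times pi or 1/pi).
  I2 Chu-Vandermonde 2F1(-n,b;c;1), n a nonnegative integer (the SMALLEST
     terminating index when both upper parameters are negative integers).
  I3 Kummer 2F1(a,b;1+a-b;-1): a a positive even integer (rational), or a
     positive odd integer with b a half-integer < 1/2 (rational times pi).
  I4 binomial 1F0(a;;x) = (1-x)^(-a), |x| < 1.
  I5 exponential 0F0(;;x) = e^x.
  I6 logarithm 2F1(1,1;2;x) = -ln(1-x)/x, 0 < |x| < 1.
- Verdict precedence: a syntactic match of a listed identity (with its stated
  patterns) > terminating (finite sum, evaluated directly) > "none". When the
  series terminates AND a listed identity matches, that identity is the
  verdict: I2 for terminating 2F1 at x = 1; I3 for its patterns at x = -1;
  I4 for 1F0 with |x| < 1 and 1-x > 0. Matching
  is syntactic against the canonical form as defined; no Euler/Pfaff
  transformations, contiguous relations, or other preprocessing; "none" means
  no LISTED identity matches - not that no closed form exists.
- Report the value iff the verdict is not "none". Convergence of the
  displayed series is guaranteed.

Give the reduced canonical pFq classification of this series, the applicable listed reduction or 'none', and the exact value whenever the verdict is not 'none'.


First insight: t_0 being -\frac{9}{7}, the constant factors (prefactor -9/7) combine into one prefactor.
Consecutive-term ratio: r(k) = -\frac{5}{8} * (k+\frac{1}{2}) / [(k+1)] - rational in k. x = -\frac{5}{8}; t_0 = -\frac{9}{7}; negate the roots.

Classification (C = -\frac{9}{7}): 1F0 with upper {\frac{1}{2}}, lower {-}, argument x = -\frac{5}{8}. Verdict (x = -\frac{5}{8}): binomial (I4) applies (the 1F0 binomial series: exponent -1/2, x = -\frac{5}{8}). Its exact value is \left(-\frac{9}{7}\right) \cdot \left(\frac{13}{8}\right)^{-\frac{1}{2}}.


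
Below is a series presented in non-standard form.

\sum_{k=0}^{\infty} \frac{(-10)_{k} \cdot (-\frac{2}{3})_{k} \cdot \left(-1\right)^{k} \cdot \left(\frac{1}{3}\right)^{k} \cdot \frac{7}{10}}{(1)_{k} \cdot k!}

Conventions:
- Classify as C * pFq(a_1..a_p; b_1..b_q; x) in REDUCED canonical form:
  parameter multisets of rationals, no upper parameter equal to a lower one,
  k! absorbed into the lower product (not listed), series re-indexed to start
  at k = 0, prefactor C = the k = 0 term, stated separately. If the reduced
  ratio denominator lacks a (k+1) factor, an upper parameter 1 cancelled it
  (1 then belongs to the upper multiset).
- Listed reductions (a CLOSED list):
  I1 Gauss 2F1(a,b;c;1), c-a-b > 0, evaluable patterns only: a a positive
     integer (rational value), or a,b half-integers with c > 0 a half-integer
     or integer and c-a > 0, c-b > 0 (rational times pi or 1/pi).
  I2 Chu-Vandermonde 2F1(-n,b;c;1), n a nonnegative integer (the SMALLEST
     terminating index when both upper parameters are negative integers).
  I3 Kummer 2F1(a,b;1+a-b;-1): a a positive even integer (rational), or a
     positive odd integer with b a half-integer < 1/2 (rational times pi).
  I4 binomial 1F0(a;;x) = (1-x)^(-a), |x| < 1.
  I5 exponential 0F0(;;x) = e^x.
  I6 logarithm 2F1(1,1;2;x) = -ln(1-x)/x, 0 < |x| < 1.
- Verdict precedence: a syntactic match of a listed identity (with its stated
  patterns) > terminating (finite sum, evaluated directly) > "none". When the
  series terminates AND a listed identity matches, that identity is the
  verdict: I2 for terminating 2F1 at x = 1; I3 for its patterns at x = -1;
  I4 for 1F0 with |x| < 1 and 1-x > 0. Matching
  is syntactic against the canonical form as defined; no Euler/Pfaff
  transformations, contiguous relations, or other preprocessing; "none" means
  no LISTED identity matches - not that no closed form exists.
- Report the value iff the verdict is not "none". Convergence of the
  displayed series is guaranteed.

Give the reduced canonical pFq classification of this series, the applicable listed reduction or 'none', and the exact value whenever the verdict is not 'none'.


x = -\frac{1}{3} here; the reduced form reads 2F1, upper {-10, -\frac{2}{3}}, lower {1}, C = \frac{7}{10}. Verdict: terminating at k = 10: the factor (-10)_k kills every later term; summing the 11 survivors is exact. Value: -\frac{2072389538548}{1412147682405}.

The tell: from the first term \frac{7}{10}: (1)_k (C = 7/10, x = -1/3) is k! itself.
Ratio: r(k) = -\frac{1}{3} * (k-10) (k-\frac{2}{3}) / [(k+1) (k+1)] - rational; roots negated = parameters, x = -\frac{1}{3}, C = \frac{7}{10}.


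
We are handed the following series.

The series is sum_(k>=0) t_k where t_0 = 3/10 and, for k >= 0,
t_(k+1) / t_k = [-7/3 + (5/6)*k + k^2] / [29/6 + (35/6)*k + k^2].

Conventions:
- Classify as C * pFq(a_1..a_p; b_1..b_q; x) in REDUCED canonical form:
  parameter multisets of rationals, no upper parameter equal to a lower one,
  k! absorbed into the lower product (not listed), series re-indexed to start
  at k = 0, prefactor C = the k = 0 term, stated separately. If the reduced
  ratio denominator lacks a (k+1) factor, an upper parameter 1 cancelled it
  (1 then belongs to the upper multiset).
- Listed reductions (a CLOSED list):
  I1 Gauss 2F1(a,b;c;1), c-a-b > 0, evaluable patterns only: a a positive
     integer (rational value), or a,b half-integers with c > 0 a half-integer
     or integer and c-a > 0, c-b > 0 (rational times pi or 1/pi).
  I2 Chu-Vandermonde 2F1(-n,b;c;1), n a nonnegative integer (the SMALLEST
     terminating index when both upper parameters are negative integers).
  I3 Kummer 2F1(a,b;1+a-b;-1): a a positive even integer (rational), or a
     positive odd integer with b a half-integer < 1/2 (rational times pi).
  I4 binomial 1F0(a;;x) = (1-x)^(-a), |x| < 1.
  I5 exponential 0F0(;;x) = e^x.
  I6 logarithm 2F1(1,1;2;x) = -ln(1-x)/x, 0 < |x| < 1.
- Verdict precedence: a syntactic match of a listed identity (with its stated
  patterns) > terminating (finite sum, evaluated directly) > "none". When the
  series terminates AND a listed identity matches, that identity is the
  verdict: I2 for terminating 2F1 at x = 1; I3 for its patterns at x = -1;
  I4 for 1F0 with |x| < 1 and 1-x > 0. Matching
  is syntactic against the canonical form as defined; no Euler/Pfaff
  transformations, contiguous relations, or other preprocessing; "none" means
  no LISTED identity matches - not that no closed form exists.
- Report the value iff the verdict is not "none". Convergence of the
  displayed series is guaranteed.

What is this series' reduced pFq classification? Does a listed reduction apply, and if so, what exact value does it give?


Reduced: x = 1, 2F1, upper = {-7/6, 2}, lower = {29/6}, C = 3/10. Verdict at x = 1: the Gauss summation I1 matches (x = 1: the Gamma ratio telescopes since c-a-b = 4 > 0 and a = 2 in Z>0). Its exact value is 391/2400.

The tell: x = 1 and factor the ratio over Q (C = 3/10, x = 1): negated roots = parameters.
Ratio: r(k) = 1 * (k-7/6) (k+2) / [(k+29/6) (k+1)] ; factor over Q: parameters, x = 1, and C = 3/10.


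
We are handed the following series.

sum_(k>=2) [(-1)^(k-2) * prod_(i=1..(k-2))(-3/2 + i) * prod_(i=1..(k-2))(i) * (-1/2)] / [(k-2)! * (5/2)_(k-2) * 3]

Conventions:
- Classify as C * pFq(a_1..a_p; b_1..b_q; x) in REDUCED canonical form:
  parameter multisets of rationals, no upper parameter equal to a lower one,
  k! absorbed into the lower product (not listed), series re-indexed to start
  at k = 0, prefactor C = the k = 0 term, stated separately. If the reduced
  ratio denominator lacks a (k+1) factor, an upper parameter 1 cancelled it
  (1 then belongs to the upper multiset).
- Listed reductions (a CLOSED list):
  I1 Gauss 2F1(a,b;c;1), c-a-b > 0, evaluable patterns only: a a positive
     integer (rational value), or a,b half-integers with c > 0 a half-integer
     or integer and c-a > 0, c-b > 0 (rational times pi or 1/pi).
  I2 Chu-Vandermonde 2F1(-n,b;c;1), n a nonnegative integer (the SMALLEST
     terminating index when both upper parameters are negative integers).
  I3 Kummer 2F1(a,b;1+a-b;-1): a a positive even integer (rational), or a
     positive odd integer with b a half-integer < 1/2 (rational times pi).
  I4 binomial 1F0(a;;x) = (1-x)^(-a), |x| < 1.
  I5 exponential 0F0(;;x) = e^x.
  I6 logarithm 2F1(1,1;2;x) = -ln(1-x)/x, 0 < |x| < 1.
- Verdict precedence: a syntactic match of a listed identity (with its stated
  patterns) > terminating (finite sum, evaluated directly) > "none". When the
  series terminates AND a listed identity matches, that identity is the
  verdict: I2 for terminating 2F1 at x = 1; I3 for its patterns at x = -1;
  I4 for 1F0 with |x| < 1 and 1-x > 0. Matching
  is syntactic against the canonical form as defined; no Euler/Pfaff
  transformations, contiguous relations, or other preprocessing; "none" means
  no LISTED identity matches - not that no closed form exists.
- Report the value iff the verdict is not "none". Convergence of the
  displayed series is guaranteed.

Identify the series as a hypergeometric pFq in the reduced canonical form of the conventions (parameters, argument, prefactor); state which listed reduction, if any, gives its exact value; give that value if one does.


The tell: x = (-1) and the constant factors (C = -1/6, x = -1) combine into one prefactor.
Consecutive-term ratio: r(k) = (-1) * (k-1/2) (k+1) / [(k+5/2) (k+1)] - rational; roots negated = parameters, x = (-1), C = -1/6.

With C = -1/6: the canonical form is 2F1(-1/2, 1; 5/2; -1). Verdict: Kummer (I3) fires (x = -1; c = 5/2 equals 1+a-b for upper {-1/2, 1}: listed pattern). Hence: (-1/16) * pi.


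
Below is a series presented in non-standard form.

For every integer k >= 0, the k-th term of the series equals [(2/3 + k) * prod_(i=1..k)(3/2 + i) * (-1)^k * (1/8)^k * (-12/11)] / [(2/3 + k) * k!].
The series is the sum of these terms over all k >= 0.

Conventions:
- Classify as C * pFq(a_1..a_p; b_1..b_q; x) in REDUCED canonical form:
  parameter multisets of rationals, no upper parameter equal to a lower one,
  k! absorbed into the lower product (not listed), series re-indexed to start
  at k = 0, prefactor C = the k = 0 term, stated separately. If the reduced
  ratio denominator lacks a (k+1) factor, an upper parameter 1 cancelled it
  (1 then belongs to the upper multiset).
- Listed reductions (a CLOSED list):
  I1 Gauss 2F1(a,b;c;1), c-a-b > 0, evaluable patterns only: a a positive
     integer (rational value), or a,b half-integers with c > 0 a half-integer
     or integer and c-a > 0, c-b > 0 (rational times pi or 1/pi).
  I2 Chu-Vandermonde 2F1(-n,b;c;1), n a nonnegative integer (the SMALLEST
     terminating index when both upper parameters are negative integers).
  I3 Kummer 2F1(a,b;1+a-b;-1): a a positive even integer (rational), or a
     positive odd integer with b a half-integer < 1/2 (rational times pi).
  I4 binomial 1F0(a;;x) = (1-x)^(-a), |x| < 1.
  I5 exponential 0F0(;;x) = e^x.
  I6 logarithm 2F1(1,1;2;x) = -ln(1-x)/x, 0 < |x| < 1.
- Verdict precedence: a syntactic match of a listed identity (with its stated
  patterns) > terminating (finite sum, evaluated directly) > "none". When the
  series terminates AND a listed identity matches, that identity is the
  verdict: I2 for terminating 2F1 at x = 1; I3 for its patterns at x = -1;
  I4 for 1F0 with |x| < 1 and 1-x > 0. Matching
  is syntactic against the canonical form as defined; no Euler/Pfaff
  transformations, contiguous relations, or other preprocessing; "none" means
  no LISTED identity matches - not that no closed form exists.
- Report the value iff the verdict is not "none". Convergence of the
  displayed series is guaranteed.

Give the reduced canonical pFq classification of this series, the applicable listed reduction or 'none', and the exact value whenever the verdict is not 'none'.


Structural cue: t_0 = -12/11 here, and the running product (prefactor -12/11) telescopes to a rising factorial.
Ratio: r(k) = (-1/8) * (k+5/2) / [(k+1)] - rational; roots negated = parameters, x = (-1/8), C = -12/11.

x = -1/8 here; the reduced form reads 1F0, upper {5/2}, lower {-}, C = -12/11. Verdict at x = -1/8: binomial (I4) matches (the 1F0 binomial series: exponent -5/2, x = -1/8). Value: (-12/11) * (9/8)^(-5/2).
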